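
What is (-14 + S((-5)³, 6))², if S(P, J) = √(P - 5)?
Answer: (14 - I*√130)² ≈ 66.0 - 319.25*I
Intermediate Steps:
S(P, J) = √(-5 + P)
(-14 + S((-5)³, 6))² = (-14 + √(-5 + (-5)³))² = (-14 + √(-5 - 125))² = (-14 + √(-130))² = (-14 + I*√130)²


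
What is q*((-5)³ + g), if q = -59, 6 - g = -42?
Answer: 4543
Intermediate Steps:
g = 48 (g = 6 - 1*(-42) = 6 + 42 = 48)
q*((-5)³ + g) = -59*((-5)³ + 48) = -59*(-125 + 48) = -59*(-77) = 4543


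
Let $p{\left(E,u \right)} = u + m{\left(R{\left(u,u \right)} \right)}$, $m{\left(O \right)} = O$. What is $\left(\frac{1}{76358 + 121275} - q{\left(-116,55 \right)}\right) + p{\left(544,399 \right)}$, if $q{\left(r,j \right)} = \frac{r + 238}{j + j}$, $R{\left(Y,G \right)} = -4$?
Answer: $\frac{4281521367}{10869815} \approx 393.89$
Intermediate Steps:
$p{\left(E,u \right)} = -4 + u$ ($p{\left(E,u \right)} = u - 4 = -4 + u$)
$q{\left(r,j \right)} = \frac{238 + r}{2 j}$
$\left(\frac{1}{76358 + 121275} - q{\left(-116,55 \right)}\right) + p{\left(544,399 \right)} = \left(\frac{1}{76358 + 121275} - \frac{238 - 116}{2 \cdot 55}\right) + \left(-4 + 399\right) = \left(\frac{1}{197633} - \frac{1}{2} \cdot \frac{1}{55} \cdot 122\right) + 395 = \left(\frac{1}{197633} - \frac{61}{55}\right) + 395 = - \frac{12055558}{10869815} + 395 = \frac{4281521367}{10869815}$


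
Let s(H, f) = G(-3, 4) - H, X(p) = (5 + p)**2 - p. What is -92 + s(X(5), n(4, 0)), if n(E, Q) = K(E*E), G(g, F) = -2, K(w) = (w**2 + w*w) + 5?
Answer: -189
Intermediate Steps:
K(w) = 5 + 2*w**2 (K(w) = (w**2 + w**2) + 5 = 2*w**2 + 5 = 5 + 2*w**2)
n(E, Q) = 5 + 2*E**4 (n(E, Q) = 5 + 2*(E*E)**2 = 5 + 2*(E**2)**2 = 5 + 2*E**4)
s(H, f) = -2 - H
-92 + s(X(5), n(4, 0)) = -92 + (-2 - ((5 + 5)**2 - 1*5)) = -92 + (-2 - (10**2 - 5)) = -92 + (-2 - (100 - 5)) = -92 + (-2 - 1*95) = -92 + (-2 - 95) = -92 - 97 = -189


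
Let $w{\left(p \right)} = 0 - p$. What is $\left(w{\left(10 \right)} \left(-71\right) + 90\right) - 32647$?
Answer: $-31847$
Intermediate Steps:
$w{\left(p \right)} = - p$
$\left(w{\left(10 \right)} \left(-71\right) + 90\right) - 32647 = \left(\left(-1\right) 10 \left(-71\right) + 90\right) - 32647 = \left(\left(-10\right) \left(-71\right) + 90\right) - 32647 = \left(710 + 90\right) - 32647 = 800 - 32647 = -31847$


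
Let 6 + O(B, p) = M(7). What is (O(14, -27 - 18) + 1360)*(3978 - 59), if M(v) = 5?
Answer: 5325921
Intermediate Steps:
O(B, p) = -1 (O(B, p) = -6 + 5 = -1)
(O(14, -27 - 18) + 1360)*(3978 - 59) = (-1 + 1360)*(3978 - 59) = 1359*3919 = 5325921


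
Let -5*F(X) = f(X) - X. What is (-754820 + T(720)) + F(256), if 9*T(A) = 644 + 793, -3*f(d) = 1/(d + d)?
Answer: -1931799381/2560 ≈ -7.5461e+5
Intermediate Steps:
f(d) = -1/(6*d) (f(d) = -1/(3*(d + d)) = -1/(2*d)/3 = -1/(6*d))
F(X) = X/5 + 1/(30*X) (F(X) = -(-1/(6*X) - X)/5 = -(-X - 1/(6*X))/5 = X/5 + 1/(30*X))
T(A) = 479/3 (T(A) = (644 + 793)/9 = (1/9)*1437 = 479/3)
(-754820 + T(720)) + F(256) = (-754820 + 479/3) + ((1/5)*256 + (1/30)/256) = -2263981/3 + (256/5 + (1/30)*(1/256)) = -2263981/3 + (256/5 + 1/7680) = -2263981/3 + 393217/7680 = -1931799381/2560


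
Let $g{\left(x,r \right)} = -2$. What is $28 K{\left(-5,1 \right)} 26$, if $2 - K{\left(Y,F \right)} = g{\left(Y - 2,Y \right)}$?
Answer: $2912$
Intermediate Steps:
$K{\left(Y,F \right)} = 4$ ($K{\left(Y,F \right)} = 2 - -2 = 2 + 2 = 4$)
$28 K{\left(-5,1 \right)} 26 = 28 \cdot 4 \cdot 26 = 112 \cdot 26 = 2912$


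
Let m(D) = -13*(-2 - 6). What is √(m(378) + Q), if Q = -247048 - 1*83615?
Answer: I*√330559 ≈ 574.94*I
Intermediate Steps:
m(D) = 104 (m(D) = -13*(-8) = 104)
Q = -330663 (Q = -247048 - 83615 = -330663)
√(m(378) + Q) = √(104 - 330663) = √(-330559) = I*√330559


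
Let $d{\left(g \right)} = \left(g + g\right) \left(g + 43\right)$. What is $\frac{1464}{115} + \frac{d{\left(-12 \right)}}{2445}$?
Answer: $\frac{232928}{18745} \approx 12.426$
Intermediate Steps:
$d{\left(g \right)} = 2 g \left(43 + g\right)$
$\frac{1464}{115} + \frac{d{\left(-12 \right)}}{2445} = \frac{1464}{115} + \frac{2 \left(-12\right) \left(43 - 12\right)}{2445} = 1464 \cdot \frac{1}{115} + 2 \left(-12\right) 31 \cdot \frac{1}{2445} = \frac{1464}{115} - \frac{248}{815} = \frac{232928}{18745}$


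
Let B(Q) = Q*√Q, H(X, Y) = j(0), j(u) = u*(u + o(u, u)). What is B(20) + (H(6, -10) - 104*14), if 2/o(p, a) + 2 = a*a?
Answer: -1456 + 40*√5 ≈ -1366.6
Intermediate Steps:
o(p, a) = 2/(-2 + a²) (o(p, a) = 2/(-2 + a*a) = 2/(-2 + a²))
j(u) = u*(u + 2/(-2 + u²))
H(X, Y) = 0 (H(X, Y) = 0*(2 + 0*(-2 + 0²))/(-2 + 0²) = 0*(2 + 0*(-2 + 0))/(-2 + 0) = 0*(2 + 0*(-2))/(-2) = 0*(-½)*(2 + 0) = 0*(-½)*2 = 0)
B(Q) = Q^(3/2)
B(20) + (H(6, -10) - 104*14) = 20^(3/2) + (0 - 104*14) = 40*√5 + (0 - 1456) = 40*√5 - 1456 = -1456 + 40*√5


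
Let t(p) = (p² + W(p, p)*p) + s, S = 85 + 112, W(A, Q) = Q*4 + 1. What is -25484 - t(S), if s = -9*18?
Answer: -219564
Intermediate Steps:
s = -162
W(A, Q) = 1 + 4*Q (W(A, Q) = 4*Q + 1 = 1 + 4*Q)
S = 197
t(p) = -162 + p² + p*(1 + 4*p) (t(p) = (p² + (1 + 4*p)*p) - 162 = (p² + p*(1 + 4*p)) - 162 = -162 + p² + p*(1 + 4*p))
-25484 - t(S) = -25484 - (-162 + 197 + 5*197²) = -25484 - (-162 + 197 + 5*38809) = -25484 - (-162 + 197 + 194045) = -25484 - 1*194080 = -25484 - 194080 = -219564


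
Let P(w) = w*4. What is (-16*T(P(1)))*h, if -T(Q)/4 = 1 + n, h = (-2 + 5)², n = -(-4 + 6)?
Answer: -576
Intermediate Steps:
P(w) = 4*w
n = -2 (n = -1*2 = -2)
h = 9 (h = 3² = 9)
T(Q) = 4 (T(Q) = -4*(1 - 2) = -4*(-1) = 4)
(-16*T(P(1)))*h = -16*4*9 = -64*9 = -576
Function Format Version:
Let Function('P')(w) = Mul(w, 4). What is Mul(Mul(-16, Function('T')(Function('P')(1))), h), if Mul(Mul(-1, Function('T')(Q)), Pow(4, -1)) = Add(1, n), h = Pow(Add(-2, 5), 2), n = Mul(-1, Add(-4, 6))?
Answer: -576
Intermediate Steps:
Function('P')(w) = Mul(4, w)
n = -2 (n = Mul(-1, 2) = -2)
h = 9 (h = Pow(3, 2) = 9)
Function('T')(Q) = 4 (Function('T')(Q) = Mul(-4, Add(1, -2)) = Mul(-4, -1) = 4)
Mul(Mul(-16, Function('T')(Function('P')(1))), h) = Mul(Mul(-16, 4), 9) = Mul(-64, 9) = -576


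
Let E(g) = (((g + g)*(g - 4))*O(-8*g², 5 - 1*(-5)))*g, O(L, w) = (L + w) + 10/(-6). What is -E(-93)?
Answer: -116083689402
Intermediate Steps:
O(L, w) = -5/3 + L + w (O(L, w) = (L + w) + 10*(-⅙) = (L + w) - 5/3 = -5/3 + L + w)
E(g) = 2*g²*(-4 + g)*(25/3 - 8*g²) (E(g) = (((g + g)*(g - 4))*(-5/3 - 8*g² + (5 - 1*(-5))))*g = (((2*g)*(-4 + g))*(-5/3 - 8*g² + (5 + 5)))*g = ((2*g*(-4 + g))*(-5/3 - 8*g² + 10))*g = ((2*g*(-4 + g))*(25/3 - 8*g²))*g = (2*g*(-4 + g)*(25/3 - 8*g²))*g = 2*g²*(-4 + g)*(25/3 - 8*g²))
-E(-93) = -(-2)*(-93)²*(-25 + 24*(-93)²)*(-4 - 93)/3 = -(-2)*8649*(-25 + 24*8649)*(-97)/3 = -(-2)*8649*(-25 + 207576)*(-97)/3 = -(-2)*8649*207551*(-97)/3 = -1*116083689402 = -116083689402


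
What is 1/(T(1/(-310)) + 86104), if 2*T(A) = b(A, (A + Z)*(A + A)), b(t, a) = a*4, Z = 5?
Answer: 24025/2068647051 ≈ 1.1614e-5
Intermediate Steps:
b(t, a) = 4*a
T(A) = 4*A*(5 + A) (T(A) = (4*((A + 5)*(A + A)))/2 = (4*((5 + A)*(2*A)))/2 = (4*(2*A*(5 + A)))/2 = (8*A*(5 + A))/2 = 4*A*(5 + A))
1/(T(1/(-310)) + 86104) = 1/(4*(5 + 1/(-310))/(-310) + 86104) = 1/(4*(-1/310)*(5 - 1/310) + 86104) = 1/(4*(-1/310)*(1549/310) + 86104) = 1/(-1549/24025 + 86104) = 1/(2068647051/24025) = 24025/2068647051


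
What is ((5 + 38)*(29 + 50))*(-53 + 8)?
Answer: -152865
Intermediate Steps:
((5 + 38)*(29 + 50))*(-53 + 8) = (43*79)*(-45) = 3397*(-45) = -152865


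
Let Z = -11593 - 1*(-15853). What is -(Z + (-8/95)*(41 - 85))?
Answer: -405052/95 ≈ -4263.7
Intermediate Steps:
Z = 4260 (Z = -11593 + 15853 = 4260)
-(Z + (-8/95)*(41 - 85)) = -(4260 + (-8/95)*(41 - 85)) = -(4260 - 8*1/95*(-44)) = -(4260 - 8/95*(-44)) = -(4260 + 352/95) = -1*405052/95 = -405052/95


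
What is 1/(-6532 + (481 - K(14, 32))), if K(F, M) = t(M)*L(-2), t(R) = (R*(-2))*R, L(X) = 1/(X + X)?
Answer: -1/6563 ≈ -0.00015237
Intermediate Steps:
L(X) = 1/(2*X)
t(R) = -2*R**2 (t(R) = (-2*R)*R = -2*R**2)
K(F, M) = M**2/2 (K(F, M) = (-2*M**2)*((1/2)/(-2)) = (-2*M**2)*((1/2)*(-1/2)) = -2*M**2*(-1/4) = M**2/2)
1/(-6532 + (481 - K(14, 32))) = 1/(-6532 + (481 - 32**2/2)) = 1/(-6532 + (481 - 1024/2)) = 1/(-6532 + (481 - 1*512)) = 1/(-6532 + (481 - 512)) = 1/(-6532 - 31) = 1/(-6563) = -1/6563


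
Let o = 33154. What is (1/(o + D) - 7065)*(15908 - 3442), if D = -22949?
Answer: -898777706984/10205 ≈ -8.8072e+7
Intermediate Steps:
(1/(o + D) - 7065)*(15908 - 3442) = (1/(33154 - 22949) - 7065)*(15908 - 3442) = (1/10205 - 7065)*12466 = -72098324/10205*12466 = -898777706984/10205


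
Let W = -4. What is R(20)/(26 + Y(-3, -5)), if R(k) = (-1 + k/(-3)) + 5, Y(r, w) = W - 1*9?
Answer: -8/39 ≈ -0.20513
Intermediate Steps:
Y(r, w) = -13 (Y(r, w) = -4 - 1*9 = -4 - 9 = -13)
R(k) = 4 - k/3 (R(k) = (-1 + k*(-1/3)) + 5 = (-1 - k/3) + 5 = 4 - k/3)
R(20)/(26 + Y(-3, -5)) = (4 - 1/3*20)/(26 - 13) = (4 - 20/3)/13 = -8/3*1/13 = -8/39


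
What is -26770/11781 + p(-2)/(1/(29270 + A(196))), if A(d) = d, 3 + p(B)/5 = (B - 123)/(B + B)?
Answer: 98066698705/23562 ≈ 4.1621e+6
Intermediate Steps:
p(B) = -15 + 5*(-123 + B)/(2*B) (p(B) = -15 + 5*((B - 123)/(B + B)) = -15 + 5*((-123 + B)/((2*B))) = -15 + 5*((-123 + B)*(1/(2*B))) = -15 + 5*((-123 + B)/(2*B)) = -15 + 5*(-123 + B)/(2*B))
-26770/11781 + p(-2)/(1/(29270 + A(196))) = -26770/11781 + ((5/2)*(-123 - 5*(-2))/(-2))/(1/(29270 + 196)) = -26770*1/11781 + ((5/2)*(-½)*(-123 + 10))/(1/29466) = -26770/11781 + ((5/2)*(-½)*(-113))/(1/29466) = -26770/11781 + (565/4)*29466 = -26770/11781 + 8324145/2 = 98066698705/23562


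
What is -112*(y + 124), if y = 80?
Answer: -22848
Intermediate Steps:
-112*(y + 124) = -112*(80 + 124) = -112*204 = -22848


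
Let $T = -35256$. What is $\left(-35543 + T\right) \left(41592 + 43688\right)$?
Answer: $-6037738720$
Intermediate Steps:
$\left(-35543 + T\right) \left(41592 + 43688\right) = \left(-35543 - 35256\right) \left(41592 + 43688\right) = \left(-70799\right) 85280 = -6037738720$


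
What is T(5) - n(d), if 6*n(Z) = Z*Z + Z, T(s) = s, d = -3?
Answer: 4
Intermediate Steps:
n(Z) = Z/6 + Z**2/6 (n(Z) = (Z*Z + Z)/6 = (Z**2 + Z)/6 = (Z + Z**2)/6 = Z/6 + Z**2/6)
T(5) - n(d) = 5 - (-3)*(1 - 3)/6 = 5 - (-3)*(-2)/6 = 5 - 1*1 = 5 - 1 = 4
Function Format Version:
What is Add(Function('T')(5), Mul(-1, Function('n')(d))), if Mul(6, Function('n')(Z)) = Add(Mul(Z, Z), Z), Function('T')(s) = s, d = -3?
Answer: 4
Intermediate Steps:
Function('n')(Z) = Add(Mul(Rational(1, 6), Z), Mul(Rational(1, 6), Pow(Z, 2))) (Function('n')(Z) = Mul(Rational(1, 6), Add(Mul(Z, Z), Z)) = Mul(Rational(1, 6), Add(Pow(Z, 2), Z)) = Mul(Rational(1, 6), Add(Z, Pow(Z, 2))) = Add(Mul(Rational(1, 6), Z), Mul(Rational(1, 6), Pow(Z, 2))))
Add(Function('T')(5), Mul(-1, Function('n')(d))) = Add(5, Mul(-1, Mul(Rational(1, 6), -3, Add(1, -3)))) = Add(5, Mul(-1, Mul(Rational(1, 6), -3, -2))) = Add(5, Mul(-1, 1)) = Add(5, -1) = 4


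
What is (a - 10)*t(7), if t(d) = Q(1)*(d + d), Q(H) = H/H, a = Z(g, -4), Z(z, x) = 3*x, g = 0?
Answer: -308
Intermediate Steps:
a = -12 (a = 3*(-4) = -12)
Q(H) = 1
t(d) = 2*d (t(d) = 1*(d + d) = 1*(2*d) = 2*d)
(a - 10)*t(7) = (-12 - 10)*(2*7) = -22*14 = -308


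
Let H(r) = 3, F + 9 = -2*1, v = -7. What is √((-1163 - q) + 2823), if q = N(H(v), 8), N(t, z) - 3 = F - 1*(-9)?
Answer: √1659 ≈ 40.731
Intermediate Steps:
F = -11 (F = -9 - 2*1 = -9 - 2 = -11)
N(t, z) = 1 (N(t, z) = 3 + (-11 - 1*(-9)) = 3 + (-11 + 9) = 3 - 2 = 1)
q = 1
√((-1163 - q) + 2823) = √((-1163 - 1*1) + 2823) = √((-1163 - 1) + 2823) = √(-1164 + 2823) = √1659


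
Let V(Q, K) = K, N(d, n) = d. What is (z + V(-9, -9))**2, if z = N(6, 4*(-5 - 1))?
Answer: 9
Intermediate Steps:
z = 6
(z + V(-9, -9))**2 = (6 - 9)**2 = (-3)**2 = 9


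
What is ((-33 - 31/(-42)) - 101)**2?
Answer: 31326409/1764 ≈ 17759.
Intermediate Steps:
((-33 - 31/(-42)) - 101)**2 = ((-33 - 31*(-1)/42) - 101)**2 = ((-33 - 1*(-31/42)) - 101)**2 = ((-33 + 31/42) - 101)**2 = (-1355/42 - 101)**2 = (-5597/42)**2 = 31326409/1764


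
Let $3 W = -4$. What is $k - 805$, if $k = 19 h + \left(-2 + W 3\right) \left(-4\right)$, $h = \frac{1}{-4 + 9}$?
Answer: $- \frac{3886}{5} \approx -777.2$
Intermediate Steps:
$W = - \frac{4}{3}$ ($W = \frac{1}{3} \left(-4\right) = - \frac{4}{3} \approx -1.3333$)
$h = \frac{1}{5} \approx 0.2$
$k = \frac{139}{5}$ ($k = 19 \cdot \frac{1}{5} + \left(-2 - 4\right) \left(-4\right) = \frac{19}{5} + \left(-2 - 4\right) \left(-4\right) = \frac{19}{5} - -24 = \frac{19}{5} + 24 = \frac{139}{5} \approx 27.8$)
$k - 805 = \frac{139}{5} - 805 = - \frac{3886}{5}$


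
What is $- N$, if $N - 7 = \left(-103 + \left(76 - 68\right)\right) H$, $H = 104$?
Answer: $9873$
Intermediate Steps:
$N = -9873$ ($N = 7 + \left(-103 + \left(76 - 68\right)\right) 104 = 7 + \left(-103 + 8\right) 104 = 7 - 9880 = -9873$)
$- N = \left(-1\right) \left(-9873\right) = 9873$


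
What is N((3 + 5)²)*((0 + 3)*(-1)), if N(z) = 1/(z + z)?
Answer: -3/128 ≈ -0.023438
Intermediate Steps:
N(z) = 1/(2*z)
N((3 + 5)²)*((0 + 3)*(-1)) = (1/(2*((3 + 5)²)))*((0 + 3)*(-1)) = (1/(2*(8²)))*(3*(-1)) = ((½)/64)*(-3) = ((½)*(1/64))*(-3) = (1/128)*(-3) = -3/128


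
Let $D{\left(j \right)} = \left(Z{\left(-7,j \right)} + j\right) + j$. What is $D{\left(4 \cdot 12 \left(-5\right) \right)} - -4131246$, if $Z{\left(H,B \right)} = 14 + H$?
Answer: $4130773$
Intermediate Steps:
$D{\left(j \right)} = 7 + 2 j$ ($D{\left(j \right)} = \left(\left(14 - 7\right) + j\right) + j = \left(7 + j\right) + j = 7 + 2 j$)
$D{\left(4 \cdot 12 \left(-5\right) \right)} - -4131246 = \left(7 + 2 \cdot 4 \cdot 12 \left(-5\right)\right) - -4131246 = \left(7 + 2 \cdot 48 \left(-5\right)\right) + 4131246 = \left(7 + 2 \left(-240\right)\right) + 4131246 = \left(7 - 480\right) + 4131246 = -473 + 4131246 = 4130773$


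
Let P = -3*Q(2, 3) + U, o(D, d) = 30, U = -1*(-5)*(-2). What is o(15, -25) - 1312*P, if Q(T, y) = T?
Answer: 21022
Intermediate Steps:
U = -10 (U = 5*(-2) = -10)
P = -16 (P = -3*2 - 10 = -6 - 10 = -16)
o(15, -25) - 1312*P = 30 - 1312*(-16) = 30 + 20992 = 21022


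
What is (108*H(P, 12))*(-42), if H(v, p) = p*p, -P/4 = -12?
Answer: -653184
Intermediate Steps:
P = 48 (P = -4*(-12) = 48)
H(v, p) = p²
(108*H(P, 12))*(-42) = (108*12²)*(-42) = (108*144)*(-42) = 15552*(-42) = -653184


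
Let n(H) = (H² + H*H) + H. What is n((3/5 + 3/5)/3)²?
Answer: 324/625 ≈ 0.51840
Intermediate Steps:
n(H) = H + 2*H² (n(H) = (H² + H²) + H = 2*H² + H = H + 2*H²)
n((3/5 + 3/5)/3)² = (((3/5 + 3/5)/3)*(1 + 2*((3/5 + 3/5)/3)))² = (((3*(⅕) + 3*(⅕))*(⅓))*(1 + 2*((3*(⅕) + 3*(⅕))*(⅓))))² = (((⅗ + ⅗)*(⅓))*(1 + 2*((⅗ + ⅗)*(⅓))))² = (((6/5)*(⅓))*(1 + 2*((6/5)*(⅓))))² = (2*(1 + 2*(⅖))/5)² = (2*(1 + ⅘)/5)² = ((⅖)*(9/5))² = (18/25)² = 324/625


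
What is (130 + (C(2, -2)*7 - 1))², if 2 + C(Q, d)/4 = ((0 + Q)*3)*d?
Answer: 69169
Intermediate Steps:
C(Q, d) = -8 + 12*Q*d (C(Q, d) = -8 + 4*(((0 + Q)*3)*d) = -8 + 4*((Q*3)*d) = -8 + 4*((3*Q)*d) = -8 + 4*(3*Q*d) = -8 + 12*Q*d)
(130 + (C(2, -2)*7 - 1))² = (130 + ((-8 + 12*2*(-2))*7 - 1))² = (130 + ((-8 - 48)*7 - 1))² = (130 + (-56*7 - 1))² = (130 + (-392 - 1))² = (130 - 393)² = (-263)² = 69169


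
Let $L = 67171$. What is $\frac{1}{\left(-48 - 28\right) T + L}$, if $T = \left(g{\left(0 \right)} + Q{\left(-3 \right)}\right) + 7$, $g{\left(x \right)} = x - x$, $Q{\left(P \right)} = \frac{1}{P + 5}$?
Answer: $\frac{1}{66601} \approx 1.5015 \cdot 10^{-5}$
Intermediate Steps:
$Q{\left(P \right)} = \frac{1}{5 + P}$
$g{\left(x \right)} = 0$
$T = \frac{15}{2}$ ($T = \left(0 + \frac{1}{5 - 3}\right) + 7 = \left(0 + \frac{1}{2}\right) + 7 = \frac{1}{2} + 7 = \frac{15}{2} \approx 7.5$)
$\frac{1}{\left(-48 - 28\right) T + L} = \frac{1}{\left(-48 - 28\right) \frac{15}{2} + 67171} = \frac{1}{\left(-76\right) \frac{15}{2} + 67171} = \frac{1}{-570 + 67171} = \frac{1}{66601}$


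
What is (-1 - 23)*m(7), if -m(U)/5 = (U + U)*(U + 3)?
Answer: 16800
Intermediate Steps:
m(U) = -10*U*(3 + U) (m(U) = -5*(U + U)*(U + 3) = -5*2*U*(3 + U) = -10*U*(3 + U))
(-1 - 23)*m(7) = (-1 - 23)*(-10*7*(3 + 7)) = -(-240)*7*10 = -24*(-700) = 16800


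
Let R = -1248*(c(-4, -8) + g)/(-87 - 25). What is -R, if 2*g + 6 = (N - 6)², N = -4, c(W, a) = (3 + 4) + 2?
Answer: -624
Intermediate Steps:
c(W, a) = 9 (c(W, a) = 7 + 2 = 9)
g = 47 (g = -3 + (-4 - 6)²/2 = -3 + (½)*(-10)² = -3 + (½)*100 = -3 + 50 = 47)
R = 624 (R = -1248*(9 + 47)/(-87 - 25) = -69888/(-112) = -69888*(-1)/112 = -1248*(-½) = 624)
-R = -1*624 = -624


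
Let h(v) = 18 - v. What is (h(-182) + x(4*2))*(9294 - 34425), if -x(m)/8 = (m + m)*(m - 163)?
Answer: -503625240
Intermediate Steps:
x(m) = -16*m*(-163 + m) (x(m) = -8*(m + m)*(m - 163) = -8*2*m*(-163 + m) = -16*m*(-163 + m))
(h(-182) + x(4*2))*(9294 - 34425) = ((18 - 1*(-182)) + 16*(4*2)*(163 - 4*2))*(9294 - 34425) = ((18 + 182) + 16*8*(163 - 1*8))*(-25131) = (200 + 16*8*(163 - 8))*(-25131) = (200 + 16*8*155)*(-25131) = (200 + 19840)*(-25131) = 20040*(-25131) = -503625240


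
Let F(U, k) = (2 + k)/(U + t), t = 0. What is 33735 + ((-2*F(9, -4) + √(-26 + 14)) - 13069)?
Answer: 185998/9 + 2*I*√3 ≈ 20666.0 + 3.4641*I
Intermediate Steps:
F(U, k) = (2 + k)/U (F(U, k) = (2 + k)/(U + 0) = (2 + k)/U)
33735 + ((-2*F(9, -4) + √(-26 + 14)) - 13069) = 33735 + ((-2*(2 - 4)/9 + √(-26 + 14)) - 13069) = 33735 + ((-2*(-2)/9 + √(-12)) - 13069) = 33735 + ((-2*(-2/9) + 2*I*√3) - 13069) = 33735 + ((4/9 + 2*I*√3) - 13069) = 33735 + (-117617/9 + 2*I*√3) = 185998/9 + 2*I*√3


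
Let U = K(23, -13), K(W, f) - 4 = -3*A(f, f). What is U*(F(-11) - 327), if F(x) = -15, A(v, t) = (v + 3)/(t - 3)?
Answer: -2907/4 ≈ -726.75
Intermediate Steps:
A(v, t) = (3 + v)/(-3 + t)
K(W, f) = 4 - 3*(3 + f)/(-3 + f)
U = 17/8 (U = (-21 - 13)/(-3 - 13) = -34/(-16) = -1/16*(-34) = 17/8 ≈ 2.1250)
U*(F(-11) - 327) = 17*(-15 - 327)/8 = (17/8)*(-342) = -2907/4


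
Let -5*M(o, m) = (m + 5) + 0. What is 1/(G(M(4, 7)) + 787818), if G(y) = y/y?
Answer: 1/787819 ≈ 1.2693e-6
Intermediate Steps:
M(o, m) = -1 - m/5 (M(o, m) = -((m + 5) + 0)/5 = -((5 + m) + 0)/5 = -(5 + m)/5 = -1 - m/5)
G(y) = 1
1/(G(M(4, 7)) + 787818) = 1/(1 + 787818) = 1/787819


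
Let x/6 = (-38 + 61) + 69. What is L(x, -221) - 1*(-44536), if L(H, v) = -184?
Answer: 44352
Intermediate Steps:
x = 552 (x = 6*((-38 + 61) + 69) = 6*(23 + 69) = 6*92 = 552)
L(x, -221) - 1*(-44536) = -184 - 1*(-44536) = -184 + 44536 = 44352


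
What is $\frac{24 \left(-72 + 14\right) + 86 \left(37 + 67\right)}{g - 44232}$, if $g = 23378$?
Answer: $- \frac{3776}{10427} \approx -0.36214$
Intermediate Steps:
$\frac{24 \left(-72 + 14\right) + 86 \left(37 + 67\right)}{g - 44232} = \frac{24 \left(-72 + 14\right) + 86 \left(37 + 67\right)}{23378 - 44232} = \frac{24 \left(-58\right) + 86 \cdot 104}{-20854} = \left(-1392 + 8944\right) \left(- \frac{1}{20854}\right) = 7552 \left(- \frac{1}{20854}\right) = - \frac{3776}{10427}$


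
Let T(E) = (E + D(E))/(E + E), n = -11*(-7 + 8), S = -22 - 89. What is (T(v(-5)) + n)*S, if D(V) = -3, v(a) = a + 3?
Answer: 4329/4 ≈ 1082.3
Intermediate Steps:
S = -111
v(a) = 3 + a
n = -11 (n = -11*1 = -11)
T(E) = (-3 + E)/(2*E) (T(E) = (E - 3)/(E + E) = (-3 + E)/((2*E)) = (-3 + E)*(1/(2*E)) = (-3 + E)/(2*E))
(T(v(-5)) + n)*S = ((-3 + (3 - 5))/(2*(3 - 5)) - 11)*(-111) = ((½)*(-3 - 2)/(-2) - 11)*(-111) = ((½)*(-½)*(-5) - 11)*(-111) = (5/4 - 11)*(-111) = -39/4*(-111) = 4329/4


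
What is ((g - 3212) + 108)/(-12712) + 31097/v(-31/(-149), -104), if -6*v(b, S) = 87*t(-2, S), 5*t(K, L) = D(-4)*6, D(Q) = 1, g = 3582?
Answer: -988283453/552972 ≈ -1787.2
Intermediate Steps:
t(K, L) = 6/5 (t(K, L) = (1*6)/5 = (⅕)*6 = 6/5)
v(b, S) = -87/5 (v(b, S) = -29*6/(2*5) = -⅙*522/5 = -87/5)
((g - 3212) + 108)/(-12712) + 31097/v(-31/(-149), -104) = ((3582 - 3212) + 108)/(-12712) + 31097/(-87/5) = (370 + 108)*(-1/12712) + 31097*(-5/87) = 478*(-1/12712) - 155485/87 = -239/6356 - 155485/87 = -988283453/552972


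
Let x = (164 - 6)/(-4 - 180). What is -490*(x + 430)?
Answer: -9672845/46 ≈ -2.1028e+5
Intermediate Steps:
x = -79/92 (x = 158/(-184) = 158*(-1/184) = -79/92 ≈ -0.85870)
-490*(x + 430) = -490*(-79/92 + 430) = -490*39481/92 = -9672845/46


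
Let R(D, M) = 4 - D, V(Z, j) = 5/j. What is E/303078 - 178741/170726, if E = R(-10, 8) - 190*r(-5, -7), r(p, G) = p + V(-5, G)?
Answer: -62982167473/60367177066 ≈ -1.0433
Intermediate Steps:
r(p, G) = p + 5/G
E = 7698/7 (E = (4 - 1*(-10)) - 190*(-5 + 5/(-7)) = (4 + 10) - 190*(-5 + 5*(-⅐)) = 14 - 190*(-5 - 5/7) = 14 - 190*(-40/7) = 14 + 7600/7 = 7698/7 ≈ 1099.7)
E/303078 - 178741/170726 = (7698/7)/303078 - 178741/170726 = (7698/7)*(1/303078) - 178741*1/170726 = 1283/353591 - 178741/170726 = -62982167473/60367177066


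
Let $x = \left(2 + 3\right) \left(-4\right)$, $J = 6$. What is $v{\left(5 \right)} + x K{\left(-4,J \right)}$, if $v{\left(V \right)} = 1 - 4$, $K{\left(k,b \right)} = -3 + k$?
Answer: $137$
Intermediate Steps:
$v{\left(V \right)} = -3$
$x = -20$ ($x = 5 \left(-4\right) = -20$)
$v{\left(5 \right)} + x K{\left(-4,J \right)} = -3 - 20 \left(-3 - 4\right) = -3 - -140 = -3 + 140 = 137$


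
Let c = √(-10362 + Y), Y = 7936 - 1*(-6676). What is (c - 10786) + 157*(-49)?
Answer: -18479 + 5*√170 ≈ -18414.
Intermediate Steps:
Y = 14612 (Y = 7936 + 6676 = 14612)
c = 5*√170 (c = √(-10362 + 14612) = √4250 = 5*√170 ≈ 65.192)
(c - 10786) + 157*(-49) = (5*√170 - 10786) + 157*(-49) = (-10786 + 5*√170) - 7693 = -18479 + 5*√170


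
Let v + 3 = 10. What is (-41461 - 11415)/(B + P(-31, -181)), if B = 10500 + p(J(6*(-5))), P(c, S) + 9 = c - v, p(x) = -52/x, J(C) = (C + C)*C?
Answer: -23794200/4703837 ≈ -5.0585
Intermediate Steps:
v = 7 (v = -3 + 10 = 7)
J(C) = 2*C² (J(C) = (2*C)*C = 2*C²)
P(c, S) = -16 + c (P(c, S) = -9 + (c - 1*7) = -9 + (c - 7) = -9 + (-7 + c) = -16 + c)
B = 4724987/450 (B = 10500 - 52/(2*(6*(-5))²) = 10500 - 52/(2*(-30)²) = 10500 - 52/(2*900) = 10500 - 52/1800 = 10500 - 52*1/1800 = 10500 - 13/450 = 4724987/450 ≈ 10500.)
(-41461 - 11415)/(B + P(-31, -181)) = (-41461 - 11415)/(4724987/450 + (-16 - 31)) = -52876/(4724987/450 - 47) = -52876/4703837/450 = -52876*450/4703837 = -23794200/4703837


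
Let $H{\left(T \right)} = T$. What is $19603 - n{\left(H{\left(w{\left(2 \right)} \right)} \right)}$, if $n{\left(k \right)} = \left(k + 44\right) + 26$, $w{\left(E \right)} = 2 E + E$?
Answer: $19527$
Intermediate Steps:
$w{\left(E \right)} = 3 E$
$n{\left(k \right)} = 70 + k$ ($n{\left(k \right)} = \left(44 + k\right) + 26 = 70 + k$)
$19603 - n{\left(H{\left(w{\left(2 \right)} \right)} \right)} = 19603 - \left(70 + 3 \cdot 2\right) = 19603 - \left(70 + 6\right) = 19603 - 76 = 19527$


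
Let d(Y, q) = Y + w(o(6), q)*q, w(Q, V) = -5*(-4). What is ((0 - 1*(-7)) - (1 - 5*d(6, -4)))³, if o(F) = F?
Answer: -48228544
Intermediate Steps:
w(Q, V) = 20
d(Y, q) = Y + 20*q
((0 - 1*(-7)) - (1 - 5*d(6, -4)))³ = ((0 - 1*(-7)) - (1 - 5*(6 + 20*(-4))))³ = ((0 + 7) - (1 - 5*(6 - 80)))³ = (7 - (1 - 5*(-74)))³ = (7 - (1 + 370))³ = (7 - 1*371)³ = (7 - 371)³ = (-364)³ = -48228544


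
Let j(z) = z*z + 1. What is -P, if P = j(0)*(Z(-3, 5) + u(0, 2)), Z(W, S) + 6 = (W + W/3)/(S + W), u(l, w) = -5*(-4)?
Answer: -12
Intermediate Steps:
u(l, w) = 20
j(z) = 1 + z² (j(z) = z² + 1 = 1 + z²)
Z(W, S) = -6 + 4*W/(3*(S + W)) (Z(W, S) = -6 + (W + W/3)/(S + W) = -6 + (4*W/3)/(S + W) = -6 + 4*W/(3*(S + W)))
P = 12 (P = (1 + 0²)*((-6*5 - 14/3*(-3))/(5 - 3) + 20) = (1 + 0)*((-30 + 14)/2 + 20) = 1*((½)*(-16) + 20) = 1*(-8 + 20) = 1*12 = 12)
-P = -1*12 = -12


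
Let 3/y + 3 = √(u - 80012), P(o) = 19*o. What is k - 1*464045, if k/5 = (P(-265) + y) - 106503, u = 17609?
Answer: -21256174955/20804 - 5*I*√62403/20804 ≈ -1.0217e+6 - 0.060038*I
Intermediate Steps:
y = 3/(-3 + I*√62403) (y = 3/(-3 + √(17609 - 80012)) = 3/(-3 + √(-62403)) = 3/(-3 + I*√62403) ≈ -0.0001442 - 0.012008*I)
k = -11602182775/20804 - 5*I*√62403/20804 (k = 5*((19*(-265) + (-3/20804 - I*√62403/20804)) - 106503) = 5*((-5035 + (-3/20804 - I*√62403/20804)) - 106503) = 5*((-104748143/20804 - I*√62403/20804) - 106503) = 5*(-2320436555/20804 - I*√62403/20804) = -11602182775/20804 - 5*I*√62403/20804 ≈ -5.5769e+5 - 0.060038*I)
k - 1*464045 = (-11602182775/20804 - 5*I*√62403/20804) - 1*464045 = (-11602182775/20804 - 5*I*√62403/20804) - 464045 = -21256174955/20804 - 5*I*√62403/20804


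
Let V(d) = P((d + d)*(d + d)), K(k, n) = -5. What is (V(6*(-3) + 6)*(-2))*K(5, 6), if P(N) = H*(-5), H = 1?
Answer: -50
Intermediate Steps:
P(N) = -5 (P(N) = 1*(-5) = -5)
V(d) = -5
(V(6*(-3) + 6)*(-2))*K(5, 6) = -5*(-2)*(-5) = 10*(-5) = -50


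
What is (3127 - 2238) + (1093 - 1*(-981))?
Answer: 2963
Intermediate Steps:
(3127 - 2238) + (1093 - 1*(-981)) = 889 + (1093 + 981) = 889 + 2074 = 2963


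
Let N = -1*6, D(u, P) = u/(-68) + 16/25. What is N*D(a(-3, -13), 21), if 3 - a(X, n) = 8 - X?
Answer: -1932/425 ≈ -4.5459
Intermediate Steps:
a(X, n) = -5 + X (a(X, n) = 3 - (8 - X) = 3 + (-8 + X) = -5 + X)
D(u, P) = 16/25 - u/68 (D(u, P) = u*(-1/68) + 16*(1/25) = -u/68 + 16/25 = 16/25 - u/68)
N = -6
N*D(a(-3, -13), 21) = -6*(16/25 - (-5 - 3)/68) = -6*(16/25 - 1/68*(-8)) = -6*(16/25 + 2/17) = -6*322/425 = -1932/425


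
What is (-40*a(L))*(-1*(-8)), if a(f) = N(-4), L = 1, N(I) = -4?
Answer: 1280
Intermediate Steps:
a(f) = -4
(-40*a(L))*(-1*(-8)) = (-40*(-4))*(-1*(-8)) = 160*8 = 1280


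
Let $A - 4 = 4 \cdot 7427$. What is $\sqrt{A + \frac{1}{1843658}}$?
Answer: $\frac{13 \sqrt{597593556700154}}{1843658} \approx 172.37$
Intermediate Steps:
$A = 29712$ ($A = 4 + 4 \cdot 7427 = 4 + 29708 = 29712$)
$\sqrt{A + \frac{1}{1843658}} = \sqrt{29712 + \frac{1}{1843658}} = \sqrt{\frac{54778766497}{1843658}} = \frac{13 \sqrt{597593556700154}}{1843658}$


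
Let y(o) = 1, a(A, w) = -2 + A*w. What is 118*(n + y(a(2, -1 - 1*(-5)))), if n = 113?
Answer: 13452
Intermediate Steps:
118*(n + y(a(2, -1 - 1*(-5)))) = 118*(113 + 1) = 118*114 = 13452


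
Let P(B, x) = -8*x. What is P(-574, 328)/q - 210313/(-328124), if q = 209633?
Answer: 1054330433/1677698012 ≈ 0.62844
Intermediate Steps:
P(-574, 328)/q - 210313/(-328124) = -8*328/209633 - 210313/(-328124) = -2624*1/209633 - 210313*(-1/328124) = -64/5113 + 210313/328124 = 1054330433/1677698012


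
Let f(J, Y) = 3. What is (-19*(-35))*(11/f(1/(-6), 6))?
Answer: 7315/3 ≈ 2438.3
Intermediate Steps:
(-19*(-35))*(11/f(1/(-6), 6)) = (-19*(-35))*(11/3) = 665*(11*(⅓)) = 665*(11/3) = 7315/3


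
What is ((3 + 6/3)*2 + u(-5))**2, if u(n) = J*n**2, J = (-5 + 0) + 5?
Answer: 100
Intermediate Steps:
J = 0 (J = -5 + 5 = 0)
u(n) = 0 (u(n) = 0*n**2 = 0)
((3 + 6/3)*2 + u(-5))**2 = ((3 + 6/3)*2 + 0)**2 = ((3 + 6*(1/3))*2 + 0)**2 = ((3 + 2)*2 + 0)**2 = (5*2 + 0)**2 = (10 + 0)**2 = 10**2 = 100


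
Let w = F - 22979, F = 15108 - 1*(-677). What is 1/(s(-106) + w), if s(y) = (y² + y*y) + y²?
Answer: 1/26514 ≈ 3.7716e-5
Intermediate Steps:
F = 15785 (F = 15108 + 677 = 15785)
s(y) = 3*y² (s(y) = (y² + y²) + y² = 2*y² + y² = 3*y²)
w = -7194 (w = 15785 - 22979 = -7194)
1/(s(-106) + w) = 1/(3*(-106)² - 7194) = 1/(3*11236 - 7194) = 1/(33708 - 7194) = 1/26514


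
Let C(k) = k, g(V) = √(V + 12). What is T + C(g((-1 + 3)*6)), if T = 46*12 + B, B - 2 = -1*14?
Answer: 540 + 2*√6 ≈ 544.90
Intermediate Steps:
B = -12 (B = 2 - 1*14 = 2 - 14 = -12)
g(V) = √(12 + V)
T = 540 (T = 46*12 - 12 = 552 - 12 = 540)
T + C(g((-1 + 3)*6)) = 540 + √(12 + (-1 + 3)*6) = 540 + √(12 + 2*6) = 540 + √(12 + 12) = 540 + √24 = 540 + 2*√6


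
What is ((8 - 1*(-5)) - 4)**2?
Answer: 81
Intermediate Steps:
((8 - 1*(-5)) - 4)**2 = ((8 + 5) - 4)**2 = (13 - 4)**2 = 9**2 = 81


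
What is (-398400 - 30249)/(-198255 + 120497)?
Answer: 428649/77758 ≈ 5.5126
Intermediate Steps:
(-398400 - 30249)/(-198255 + 120497) = -428649/(-77758) = -428649*(-1/77758) = 428649/77758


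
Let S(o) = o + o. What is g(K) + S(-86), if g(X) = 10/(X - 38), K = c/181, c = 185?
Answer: -1153006/6693 ≈ -172.27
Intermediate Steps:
K = 185/181 ≈ 1.0221
S(o) = 2*o
g(X) = 10/(-38 + X)
g(K) + S(-86) = 10/(-38 + 185/181) + 2*(-86) = 10/(-6693/181) - 172 = 10*(-181/6693) - 172 = -1810/6693 - 172 = -1153006/6693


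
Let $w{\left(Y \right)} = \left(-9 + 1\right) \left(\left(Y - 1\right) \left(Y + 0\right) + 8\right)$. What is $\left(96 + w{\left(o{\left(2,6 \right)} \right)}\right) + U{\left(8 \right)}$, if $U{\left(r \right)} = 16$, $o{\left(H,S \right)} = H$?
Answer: $32$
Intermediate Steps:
$w{\left(Y \right)} = -64 - 8 Y \left(-1 + Y\right)$ ($w{\left(Y \right)} = - 8 \left(\left(-1 + Y\right) Y + 8\right) = - 8 \left(Y \left(-1 + Y\right) + 8\right) = - 8 \left(8 + Y \left(-1 + Y\right)\right) = -64 - 8 Y \left(-1 + Y\right)$)
$\left(96 + w{\left(o{\left(2,6 \right)} \right)}\right) + U{\left(8 \right)} = \left(96 - \left(48 + 32\right)\right) + 16 = \left(96 - 80\right) + 16 = 16 + 16 = 32$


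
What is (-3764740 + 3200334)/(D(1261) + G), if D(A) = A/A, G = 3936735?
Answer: -282203/1968368 ≈ -0.14337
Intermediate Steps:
D(A) = 1
(-3764740 + 3200334)/(D(1261) + G) = (-3764740 + 3200334)/(1 + 3936735) = -564406/3936736 = -564406*1/3936736 = -282203/1968368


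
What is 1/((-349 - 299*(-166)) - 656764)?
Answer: -1/607479 ≈ -1.6461e-6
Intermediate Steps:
1/((-349 - 299*(-166)) - 656764) = 1/((-349 + 49634) - 656764) = 1/(49285 - 656764) = 1/(-607479) = -1/607479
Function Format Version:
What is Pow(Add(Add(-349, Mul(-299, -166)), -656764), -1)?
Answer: Rational(-1, 607479) ≈ -1.6461e-6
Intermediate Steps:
Pow(Add(Add(-349, Mul(-299, -166)), -656764), -1) = Pow(Add(Add(-349, 49634), -656764), -1) = Pow(Add(49285, -656764), -1) = Pow(-607479, -1) = Rational(-1, 607479)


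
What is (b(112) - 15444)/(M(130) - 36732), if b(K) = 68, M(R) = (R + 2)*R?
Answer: 3844/4893 ≈ 0.78561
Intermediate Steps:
M(R) = R*(2 + R) (M(R) = (2 + R)*R = R*(2 + R))
(b(112) - 15444)/(M(130) - 36732) = (68 - 15444)/(130*(2 + 130) - 36732) = -15376/(130*132 - 36732) = -15376/(17160 - 36732) = -15376/(-19572) = -15376*(-1/19572) = 3844/4893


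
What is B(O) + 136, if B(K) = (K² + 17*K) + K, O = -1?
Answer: 119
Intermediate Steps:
B(K) = K² + 18*K
B(O) + 136 = -(18 - 1) + 136 = -1*17 + 136 = -17 + 136 = 119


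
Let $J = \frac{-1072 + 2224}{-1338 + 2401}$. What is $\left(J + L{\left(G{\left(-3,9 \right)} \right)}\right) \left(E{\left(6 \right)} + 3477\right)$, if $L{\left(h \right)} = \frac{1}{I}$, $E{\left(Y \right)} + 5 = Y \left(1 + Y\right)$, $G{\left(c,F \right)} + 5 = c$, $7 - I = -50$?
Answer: $\frac{234478678}{60591} \approx 3869.9$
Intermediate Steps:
$I = 57$ ($I = 7 - -50 = 7 + 50 = 57$)
$G{\left(c,F \right)} = -5 + c$
$E{\left(Y \right)} = -5 + Y \left(1 + Y\right)$
$J = \frac{1152}{1063} \approx 1.0837$
$L{\left(h \right)} = \frac{1}{57}$
$\left(J + L{\left(G{\left(-3,9 \right)} \right)}\right) \left(E{\left(6 \right)} + 3477\right) = \left(\frac{1152}{1063} + \frac{1}{57}\right) \left(\left(-5 + 6 + 6^{2}\right) + 3477\right) = \frac{66727 \left(\left(-5 + 6 + 36\right) + 3477\right)}{60591} = \frac{66727 \left(37 + 3477\right)}{60591} = \frac{66727}{60591} \cdot 3514 = \frac{234478678}{60591}$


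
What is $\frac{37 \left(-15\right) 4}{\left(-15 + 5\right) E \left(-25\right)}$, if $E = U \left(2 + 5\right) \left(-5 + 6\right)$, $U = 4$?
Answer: $- \frac{111}{350} \approx -0.31714$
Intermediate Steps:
$E = 28$ ($E = 4 \left(2 + 5\right) \left(-5 + 6\right) = 4 \cdot 7 \cdot 1 = 28 \cdot 1 = 28$)
$\frac{37 \left(-15\right) 4}{\left(-15 + 5\right) E \left(-25\right)} = \frac{37 \left(-15\right) 4}{\left(-15 + 5\right) 28 \left(-25\right)} = \frac{\left(-555\right) 4}{\left(-10\right) 28 \left(-25\right)} = - \frac{2220}{\left(-280\right) \left(-25\right)} = - \frac{2220}{7000} = \left(-2220\right) \frac{1}{7000} = - \frac{111}{350}$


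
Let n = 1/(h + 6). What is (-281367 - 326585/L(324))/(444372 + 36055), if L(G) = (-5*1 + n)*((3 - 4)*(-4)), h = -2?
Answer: -5019388/9128113 ≈ -0.54988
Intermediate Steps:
n = 1/4 (n = 1/(-2 + 6) = 1/4 ≈ 0.25000)
L(G) = -19 (L(G) = (-5*1 + 1/4)*((3 - 4)*(-4)) = (-5 + 1/4)*(-1*(-4)) = -19/4*4 = -19)
(-281367 - 326585/L(324))/(444372 + 36055) = (-281367 - 326585/(-19))/(444372 + 36055) = (-281367 - 326585*(-1/19))/480427 = (-281367 + 326585/19)*(1/480427) = -5019388/19*1/480427 = -5019388/9128113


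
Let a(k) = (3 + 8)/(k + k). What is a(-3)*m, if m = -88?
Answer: 484/3 ≈ 161.33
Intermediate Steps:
a(k) = 11/(2*k) (a(k) = 11/((2*k)) = 11*(1/(2*k)) = 11/(2*k))
a(-3)*m = ((11/2)/(-3))*(-88) = ((11/2)*(-⅓))*(-88) = -11/6*(-88) = 484/3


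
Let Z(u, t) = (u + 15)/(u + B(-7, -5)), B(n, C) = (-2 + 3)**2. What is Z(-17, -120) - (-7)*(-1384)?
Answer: -77503/8 ≈ -9687.9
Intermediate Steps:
B(n, C) = 1 (B(n, C) = 1**2 = 1)
Z(u, t) = (15 + u)/(1 + u) (Z(u, t) = (u + 15)/(u + 1) = (15 + u)/(1 + u))
Z(-17, -120) - (-7)*(-1384) = (15 - 17)/(1 - 17) - (-7)*(-1384) = -2/(-16) - 1*9688 = -1/16*(-2) - 9688 = 1/8 - 9688 = -77503/8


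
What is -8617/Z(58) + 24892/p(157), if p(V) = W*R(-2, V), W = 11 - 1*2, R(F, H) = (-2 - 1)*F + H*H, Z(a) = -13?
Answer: 1912392811/2884635 ≈ 662.96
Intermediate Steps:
R(F, H) = H² - 3*F (R(F, H) = -3*F + H² = H² - 3*F)
W = 9 (W = 11 - 2 = 9)
p(V) = 54 + 9*V² (p(V) = 9*(V² - 3*(-2)) = 9*(V² + 6) = 9*(6 + V²) = 54 + 9*V²)
-8617/Z(58) + 24892/p(157) = -8617/(-13) + 24892/(54 + 9*157²) = -8617*(-1/13) + 24892/(54 + 9*24649) = 8617/13 + 24892/(54 + 221841) = 8617/13 + 24892/221895 = 1912392811/2884635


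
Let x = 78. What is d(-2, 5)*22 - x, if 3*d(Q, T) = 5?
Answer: -124/3 ≈ -41.333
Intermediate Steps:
d(Q, T) = 5/3 (d(Q, T) = (1/3)*5 = 5/3)
d(-2, 5)*22 - x = (5/3)*22 - 1*78 = 110/3 - 78 = -124/3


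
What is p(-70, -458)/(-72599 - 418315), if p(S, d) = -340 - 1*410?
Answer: 125/81819 ≈ 0.0015278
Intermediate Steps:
p(S, d) = -750 (p(S, d) = -340 - 410 = -750)
p(-70, -458)/(-72599 - 418315) = -750/(-72599 - 418315) = -750/(-490914) = -750*(-1/490914) = 125/81819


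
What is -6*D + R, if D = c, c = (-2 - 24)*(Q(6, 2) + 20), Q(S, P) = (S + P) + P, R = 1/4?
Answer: 18721/4 ≈ 4680.3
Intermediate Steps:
R = ¼ ≈ 0.25000
Q(S, P) = S + 2*P (Q(S, P) = (P + S) + P = S + 2*P)
c = -780 (c = (-2 - 24)*((6 + 2*2) + 20) = -26*((6 + 4) + 20) = -26*(10 + 20) = -26*30 = -780)
D = -780
-6*D + R = -6*(-780) + ¼ = 4680 + ¼ = 18721/4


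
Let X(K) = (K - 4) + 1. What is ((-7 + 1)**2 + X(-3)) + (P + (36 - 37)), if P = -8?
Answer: 21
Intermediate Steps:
X(K) = -3 + K (X(K) = (-4 + K) + 1 = -3 + K)
((-7 + 1)**2 + X(-3)) + (P + (36 - 37)) = ((-7 + 1)**2 + (-3 - 3)) + (-8 + (36 - 37)) = ((-6)**2 - 6) + (-8 - 1) = (36 - 6) - 9 = 30 - 9 = 21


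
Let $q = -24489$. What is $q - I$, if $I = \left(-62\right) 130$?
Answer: $-16429$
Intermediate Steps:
$I = -8060$
$q - I = -24489 - -8060 = -24489 + 8060 = -16429$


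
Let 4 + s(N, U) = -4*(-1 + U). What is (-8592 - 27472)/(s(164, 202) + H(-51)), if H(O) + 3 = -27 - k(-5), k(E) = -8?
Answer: 18032/415 ≈ 43.451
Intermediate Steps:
s(N, U) = -4*U (s(N, U) = -4 - 4*(-1 + U) = -4 + (4 - 4*U) = -4*U)
H(O) = -22 (H(O) = -3 + (-27 - 1*(-8)) = -3 + (-27 + 8) = -3 - 19 = -22)
(-8592 - 27472)/(s(164, 202) + H(-51)) = (-8592 - 27472)/(-4*202 - 22) = -36064/(-808 - 22) = -36064/(-830) = -36064*(-1/830) = 18032/415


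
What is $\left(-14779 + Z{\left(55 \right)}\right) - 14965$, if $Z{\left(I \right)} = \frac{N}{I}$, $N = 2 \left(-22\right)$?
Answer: $- \frac{148724}{5} \approx -29745.0$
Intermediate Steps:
$N = -44$
$Z{\left(I \right)} = - \frac{44}{I}$
$\left(-14779 + Z{\left(55 \right)}\right) - 14965 = \left(-14779 - \frac{44}{55}\right) - 14965 = \left(-14779 - \frac{4}{5}\right) - 14965 = - \frac{73899}{5} - 14965 = - \frac{148724}{5}$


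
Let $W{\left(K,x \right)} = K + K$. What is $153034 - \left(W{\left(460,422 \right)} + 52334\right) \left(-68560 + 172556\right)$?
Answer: $-5538049950$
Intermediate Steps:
$W{\left(K,x \right)} = 2 K$
$153034 - \left(W{\left(460,422 \right)} + 52334\right) \left(-68560 + 172556\right) = 153034 - \left(2 \cdot 460 + 52334\right) \left(-68560 + 172556\right) = 153034 - \left(920 + 52334\right) 103996 = 153034 - 53254 \cdot 103996 = 153034 - 5538202984 = -5538049950$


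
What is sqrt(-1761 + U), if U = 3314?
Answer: sqrt(1553) ≈ 39.408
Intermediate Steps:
sqrt(-1761 + U) = sqrt(-1761 + 3314) = sqrt(1553)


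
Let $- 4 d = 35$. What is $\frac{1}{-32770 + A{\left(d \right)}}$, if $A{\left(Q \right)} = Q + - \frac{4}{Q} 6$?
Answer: $- \frac{140}{4588641} \approx -3.051 \cdot 10^{-5}$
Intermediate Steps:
$d = - \frac{35}{4}$ ($d = \left(- \frac{1}{4}\right) 35 = - \frac{35}{4} \approx -8.75$)
$A{\left(Q \right)} = Q - \frac{24}{Q}$
$\frac{1}{-32770 + A{\left(d \right)}} = \frac{1}{-32770 - \left(\frac{35}{4} + \frac{24}{- \frac{35}{4}}\right)} = \frac{1}{-32770 - \frac{841}{140}} = \frac{1}{- \frac{4588641}{140}} = - \frac{140}{4588641}$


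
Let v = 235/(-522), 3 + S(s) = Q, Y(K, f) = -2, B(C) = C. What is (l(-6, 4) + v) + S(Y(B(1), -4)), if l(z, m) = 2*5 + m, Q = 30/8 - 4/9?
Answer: 14465/1044 ≈ 13.855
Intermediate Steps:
Q = 119/36 (Q = 30*(1/8) - 4*1/9 = 15/4 - 4/9 = 119/36 ≈ 3.3056)
l(z, m) = 10 + m
S(s) = 11/36 (S(s) = -3 + 119/36 = 11/36)
v = -235/522 (v = 235*(-1/522) = -235/522 ≈ -0.45019)
(l(-6, 4) + v) + S(Y(B(1), -4)) = ((10 + 4) - 235/522) + 11/36 = (14 - 235/522) + 11/36 = 7073/522 + 11/36 = 14465/1044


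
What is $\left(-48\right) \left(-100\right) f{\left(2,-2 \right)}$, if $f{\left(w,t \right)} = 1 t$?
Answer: $-9600$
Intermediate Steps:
$f{\left(w,t \right)} = t$
$\left(-48\right) \left(-100\right) f{\left(2,-2 \right)} = \left(-48\right) \left(-100\right) \left(-2\right) = 4800 \left(-2\right) = -9600$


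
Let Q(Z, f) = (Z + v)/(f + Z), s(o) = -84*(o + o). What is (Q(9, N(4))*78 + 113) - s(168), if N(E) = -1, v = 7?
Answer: 28493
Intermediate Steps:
s(o) = -168*o
Q(Z, f) = (7 + Z)/(Z + f) (Q(Z, f) = (Z + 7)/(f + Z) = (7 + Z)/(Z + f))
(Q(9, N(4))*78 + 113) - s(168) = (((7 + 9)/(9 - 1))*78 + 113) - (-168)*168 = ((16/8)*78 + 113) - 1*(-28224) = (((⅛)*16)*78 + 113) + 28224 = (2*78 + 113) + 28224 = (156 + 113) + 28224 = 269 + 28224 = 28493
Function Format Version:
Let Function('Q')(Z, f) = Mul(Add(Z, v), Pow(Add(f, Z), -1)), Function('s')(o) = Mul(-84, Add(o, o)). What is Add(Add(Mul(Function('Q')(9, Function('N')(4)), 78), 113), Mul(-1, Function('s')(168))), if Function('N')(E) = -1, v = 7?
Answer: 28493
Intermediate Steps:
Function('s')(o) = Mul(-168, o) (Function('s')(o) = Mul(-84, Mul(2, o)) = Mul(-168, o))
Function('Q')(Z, f) = Mul(Pow(Add(Z, f), -1), Add(7, Z)) (Function('Q')(Z, f) = Mul(Add(Z, 7), Pow(Add(f, Z), -1)) = Mul(Add(7, Z), Pow(Add(Z, f), -1)) = Mul(Pow(Add(Z, f), -1), Add(7, Z)))
Add(Add(Mul(Function('Q')(9, Function('N')(4)), 78), 113), Mul(-1, Function('s')(168))) = Add(Add(Mul(Mul(Pow(Add(9, -1), -1), Add(7, 9)), 78), 113), Mul(-1, Mul(-168, 168))) = Add(Add(Mul(Mul(Pow(8, -1), 16), 78), 113), Mul(-1, -28224)) = Add(Add(Mul(Mul(Rational(1, 8), 16), 78), 113), 28224) = Add(Add(Mul(2, 78), 113), 28224) = Add(Add(156, 113), 28224) = Add(269, 28224) = 28493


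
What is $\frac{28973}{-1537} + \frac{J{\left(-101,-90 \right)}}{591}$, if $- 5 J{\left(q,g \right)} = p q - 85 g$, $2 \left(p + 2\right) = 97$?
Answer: $- \frac{60103163}{3027890} \approx -19.85$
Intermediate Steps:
$p = \frac{93}{2}$ ($p = -2 + \frac{1}{2} \cdot 97 = -2 + \frac{97}{2} = \frac{93}{2} \approx 46.5$)
$J{\left(q,g \right)} = 17 g - \frac{93 q}{10}$ ($J{\left(q,g \right)} = - \frac{\frac{93 q}{2} - 85 g}{5} = - \frac{- 85 g + \frac{93 q}{2}}{5} = 17 g - \frac{93 q}{10}$)
$\frac{28973}{-1537} + \frac{J{\left(-101,-90 \right)}}{591} = \frac{28973}{-1537} + \frac{17 \left(-90\right) - - \frac{9393}{10}}{591} = 28973 \left(- \frac{1}{1537}\right) + \left(-1530 + \frac{9393}{10}\right) \frac{1}{591} = - \frac{28973}{1537} - \frac{1969}{1970} = - \frac{60103163}{3027890}$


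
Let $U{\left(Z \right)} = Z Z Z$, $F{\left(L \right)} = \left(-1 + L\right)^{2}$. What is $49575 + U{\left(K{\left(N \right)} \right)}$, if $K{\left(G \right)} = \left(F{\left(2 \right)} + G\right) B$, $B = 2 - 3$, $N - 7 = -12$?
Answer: $49639$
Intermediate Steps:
$N = -5$ ($N = 7 - 12 = -5$)
$B = -1$
$K{\left(G \right)} = -1 - G$ ($K{\left(G \right)} = \left(\left(-1 + 2\right)^{2} + G\right) \left(-1\right) = \left(1^{2} + G\right) \left(-1\right) = \left(1 + G\right) \left(-1\right) = -1 - G$)
$U{\left(Z \right)} = Z^{3}$ ($U{\left(Z \right)} = Z^{2} Z = Z^{3}$)
$49575 + U{\left(K{\left(N \right)} \right)} = 49575 + \left(-1 - -5\right)^{3} = 49575 + \left(-1 + 5\right)^{3} = 49575 + 4^{3} = 49575 + 64 = 49639$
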